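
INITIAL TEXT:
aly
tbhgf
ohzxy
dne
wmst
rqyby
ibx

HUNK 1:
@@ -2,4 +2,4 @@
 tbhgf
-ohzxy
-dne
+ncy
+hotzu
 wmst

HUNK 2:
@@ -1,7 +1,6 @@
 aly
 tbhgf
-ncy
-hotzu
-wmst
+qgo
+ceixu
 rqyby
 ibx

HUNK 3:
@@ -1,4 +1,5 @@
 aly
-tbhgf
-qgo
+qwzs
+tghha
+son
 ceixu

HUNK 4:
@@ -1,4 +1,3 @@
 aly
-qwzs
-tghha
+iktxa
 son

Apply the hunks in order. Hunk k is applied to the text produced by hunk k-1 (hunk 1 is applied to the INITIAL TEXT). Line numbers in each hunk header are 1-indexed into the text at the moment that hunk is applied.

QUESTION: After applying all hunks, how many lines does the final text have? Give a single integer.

Answer: 6

Derivation:
Hunk 1: at line 2 remove [ohzxy,dne] add [ncy,hotzu] -> 7 lines: aly tbhgf ncy hotzu wmst rqyby ibx
Hunk 2: at line 1 remove [ncy,hotzu,wmst] add [qgo,ceixu] -> 6 lines: aly tbhgf qgo ceixu rqyby ibx
Hunk 3: at line 1 remove [tbhgf,qgo] add [qwzs,tghha,son] -> 7 lines: aly qwzs tghha son ceixu rqyby ibx
Hunk 4: at line 1 remove [qwzs,tghha] add [iktxa] -> 6 lines: aly iktxa son ceixu rqyby ibx
Final line count: 6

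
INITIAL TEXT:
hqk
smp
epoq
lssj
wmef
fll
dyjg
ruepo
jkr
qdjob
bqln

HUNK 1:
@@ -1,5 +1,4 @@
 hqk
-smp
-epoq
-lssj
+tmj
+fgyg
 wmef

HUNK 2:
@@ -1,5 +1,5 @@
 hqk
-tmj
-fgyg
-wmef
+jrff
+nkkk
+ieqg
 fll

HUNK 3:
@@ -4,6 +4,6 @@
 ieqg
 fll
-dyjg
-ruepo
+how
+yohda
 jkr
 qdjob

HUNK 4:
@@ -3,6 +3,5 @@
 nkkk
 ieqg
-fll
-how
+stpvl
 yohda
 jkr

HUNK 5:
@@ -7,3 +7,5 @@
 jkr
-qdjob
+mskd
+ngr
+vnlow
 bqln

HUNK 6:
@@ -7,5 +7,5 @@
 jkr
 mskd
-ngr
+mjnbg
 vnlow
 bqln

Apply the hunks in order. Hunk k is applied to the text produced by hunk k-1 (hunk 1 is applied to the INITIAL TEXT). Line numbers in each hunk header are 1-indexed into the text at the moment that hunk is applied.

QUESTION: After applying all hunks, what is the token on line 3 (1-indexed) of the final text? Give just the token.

Answer: nkkk

Derivation:
Hunk 1: at line 1 remove [smp,epoq,lssj] add [tmj,fgyg] -> 10 lines: hqk tmj fgyg wmef fll dyjg ruepo jkr qdjob bqln
Hunk 2: at line 1 remove [tmj,fgyg,wmef] add [jrff,nkkk,ieqg] -> 10 lines: hqk jrff nkkk ieqg fll dyjg ruepo jkr qdjob bqln
Hunk 3: at line 4 remove [dyjg,ruepo] add [how,yohda] -> 10 lines: hqk jrff nkkk ieqg fll how yohda jkr qdjob bqln
Hunk 4: at line 3 remove [fll,how] add [stpvl] -> 9 lines: hqk jrff nkkk ieqg stpvl yohda jkr qdjob bqln
Hunk 5: at line 7 remove [qdjob] add [mskd,ngr,vnlow] -> 11 lines: hqk jrff nkkk ieqg stpvl yohda jkr mskd ngr vnlow bqln
Hunk 6: at line 7 remove [ngr] add [mjnbg] -> 11 lines: hqk jrff nkkk ieqg stpvl yohda jkr mskd mjnbg vnlow bqln
Final line 3: nkkk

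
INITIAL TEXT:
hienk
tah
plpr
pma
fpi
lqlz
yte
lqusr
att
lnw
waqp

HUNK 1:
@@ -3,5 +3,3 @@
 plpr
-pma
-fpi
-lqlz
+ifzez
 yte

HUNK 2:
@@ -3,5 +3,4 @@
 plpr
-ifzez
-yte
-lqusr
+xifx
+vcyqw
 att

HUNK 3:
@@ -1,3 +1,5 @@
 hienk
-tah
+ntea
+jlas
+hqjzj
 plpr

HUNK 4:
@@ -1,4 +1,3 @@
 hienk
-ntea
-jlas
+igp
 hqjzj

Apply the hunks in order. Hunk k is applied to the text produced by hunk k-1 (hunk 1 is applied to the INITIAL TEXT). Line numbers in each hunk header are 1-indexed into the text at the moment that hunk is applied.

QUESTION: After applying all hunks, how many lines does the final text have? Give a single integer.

Answer: 9

Derivation:
Hunk 1: at line 3 remove [pma,fpi,lqlz] add [ifzez] -> 9 lines: hienk tah plpr ifzez yte lqusr att lnw waqp
Hunk 2: at line 3 remove [ifzez,yte,lqusr] add [xifx,vcyqw] -> 8 lines: hienk tah plpr xifx vcyqw att lnw waqp
Hunk 3: at line 1 remove [tah] add [ntea,jlas,hqjzj] -> 10 lines: hienk ntea jlas hqjzj plpr xifx vcyqw att lnw waqp
Hunk 4: at line 1 remove [ntea,jlas] add [igp] -> 9 lines: hienk igp hqjzj plpr xifx vcyqw att lnw waqp
Final line count: 9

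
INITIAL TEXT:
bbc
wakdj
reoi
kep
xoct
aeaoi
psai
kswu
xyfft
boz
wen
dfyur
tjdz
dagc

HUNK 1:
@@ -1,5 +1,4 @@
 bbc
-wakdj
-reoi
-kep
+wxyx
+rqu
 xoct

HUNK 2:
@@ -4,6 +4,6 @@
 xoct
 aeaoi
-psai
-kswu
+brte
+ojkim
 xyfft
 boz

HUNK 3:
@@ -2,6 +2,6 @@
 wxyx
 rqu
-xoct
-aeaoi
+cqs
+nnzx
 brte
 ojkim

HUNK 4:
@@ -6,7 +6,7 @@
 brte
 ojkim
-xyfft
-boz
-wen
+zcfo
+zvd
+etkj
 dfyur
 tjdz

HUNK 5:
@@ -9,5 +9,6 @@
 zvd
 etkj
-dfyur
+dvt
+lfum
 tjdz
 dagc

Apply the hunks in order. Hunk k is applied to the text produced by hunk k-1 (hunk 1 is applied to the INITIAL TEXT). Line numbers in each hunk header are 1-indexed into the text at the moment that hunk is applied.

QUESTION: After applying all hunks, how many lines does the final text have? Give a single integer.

Hunk 1: at line 1 remove [wakdj,reoi,kep] add [wxyx,rqu] -> 13 lines: bbc wxyx rqu xoct aeaoi psai kswu xyfft boz wen dfyur tjdz dagc
Hunk 2: at line 4 remove [psai,kswu] add [brte,ojkim] -> 13 lines: bbc wxyx rqu xoct aeaoi brte ojkim xyfft boz wen dfyur tjdz dagc
Hunk 3: at line 2 remove [xoct,aeaoi] add [cqs,nnzx] -> 13 lines: bbc wxyx rqu cqs nnzx brte ojkim xyfft boz wen dfyur tjdz dagc
Hunk 4: at line 6 remove [xyfft,boz,wen] add [zcfo,zvd,etkj] -> 13 lines: bbc wxyx rqu cqs nnzx brte ojkim zcfo zvd etkj dfyur tjdz dagc
Hunk 5: at line 9 remove [dfyur] add [dvt,lfum] -> 14 lines: bbc wxyx rqu cqs nnzx brte ojkim zcfo zvd etkj dvt lfum tjdz dagc
Final line count: 14

Answer: 14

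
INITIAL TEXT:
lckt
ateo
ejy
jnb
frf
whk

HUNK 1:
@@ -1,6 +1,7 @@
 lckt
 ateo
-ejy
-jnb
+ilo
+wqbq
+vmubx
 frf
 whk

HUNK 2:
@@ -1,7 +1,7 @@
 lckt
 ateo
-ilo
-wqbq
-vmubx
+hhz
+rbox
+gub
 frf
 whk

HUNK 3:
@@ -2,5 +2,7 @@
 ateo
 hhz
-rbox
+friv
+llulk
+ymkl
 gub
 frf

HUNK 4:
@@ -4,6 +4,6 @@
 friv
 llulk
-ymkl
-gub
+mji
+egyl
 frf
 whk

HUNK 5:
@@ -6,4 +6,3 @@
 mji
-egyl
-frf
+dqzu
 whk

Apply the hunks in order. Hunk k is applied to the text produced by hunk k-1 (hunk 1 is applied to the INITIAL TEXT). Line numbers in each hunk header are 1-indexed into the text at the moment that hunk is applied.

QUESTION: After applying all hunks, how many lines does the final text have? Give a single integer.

Hunk 1: at line 1 remove [ejy,jnb] add [ilo,wqbq,vmubx] -> 7 lines: lckt ateo ilo wqbq vmubx frf whk
Hunk 2: at line 1 remove [ilo,wqbq,vmubx] add [hhz,rbox,gub] -> 7 lines: lckt ateo hhz rbox gub frf whk
Hunk 3: at line 2 remove [rbox] add [friv,llulk,ymkl] -> 9 lines: lckt ateo hhz friv llulk ymkl gub frf whk
Hunk 4: at line 4 remove [ymkl,gub] add [mji,egyl] -> 9 lines: lckt ateo hhz friv llulk mji egyl frf whk
Hunk 5: at line 6 remove [egyl,frf] add [dqzu] -> 8 lines: lckt ateo hhz friv llulk mji dqzu whk
Final line count: 8

Answer: 8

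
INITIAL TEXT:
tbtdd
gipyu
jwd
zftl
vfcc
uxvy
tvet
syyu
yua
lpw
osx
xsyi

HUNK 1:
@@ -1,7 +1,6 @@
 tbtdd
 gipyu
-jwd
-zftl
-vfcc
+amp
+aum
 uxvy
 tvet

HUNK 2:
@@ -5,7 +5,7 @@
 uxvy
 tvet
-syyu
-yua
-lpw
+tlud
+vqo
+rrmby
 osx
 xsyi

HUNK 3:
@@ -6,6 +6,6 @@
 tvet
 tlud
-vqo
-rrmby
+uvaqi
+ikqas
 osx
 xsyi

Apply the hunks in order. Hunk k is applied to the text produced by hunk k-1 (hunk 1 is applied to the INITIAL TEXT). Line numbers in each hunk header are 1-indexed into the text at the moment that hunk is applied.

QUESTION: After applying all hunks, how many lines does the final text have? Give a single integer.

Answer: 11

Derivation:
Hunk 1: at line 1 remove [jwd,zftl,vfcc] add [amp,aum] -> 11 lines: tbtdd gipyu amp aum uxvy tvet syyu yua lpw osx xsyi
Hunk 2: at line 5 remove [syyu,yua,lpw] add [tlud,vqo,rrmby] -> 11 lines: tbtdd gipyu amp aum uxvy tvet tlud vqo rrmby osx xsyi
Hunk 3: at line 6 remove [vqo,rrmby] add [uvaqi,ikqas] -> 11 lines: tbtdd gipyu amp aum uxvy tvet tlud uvaqi ikqas osx xsyi
Final line count: 11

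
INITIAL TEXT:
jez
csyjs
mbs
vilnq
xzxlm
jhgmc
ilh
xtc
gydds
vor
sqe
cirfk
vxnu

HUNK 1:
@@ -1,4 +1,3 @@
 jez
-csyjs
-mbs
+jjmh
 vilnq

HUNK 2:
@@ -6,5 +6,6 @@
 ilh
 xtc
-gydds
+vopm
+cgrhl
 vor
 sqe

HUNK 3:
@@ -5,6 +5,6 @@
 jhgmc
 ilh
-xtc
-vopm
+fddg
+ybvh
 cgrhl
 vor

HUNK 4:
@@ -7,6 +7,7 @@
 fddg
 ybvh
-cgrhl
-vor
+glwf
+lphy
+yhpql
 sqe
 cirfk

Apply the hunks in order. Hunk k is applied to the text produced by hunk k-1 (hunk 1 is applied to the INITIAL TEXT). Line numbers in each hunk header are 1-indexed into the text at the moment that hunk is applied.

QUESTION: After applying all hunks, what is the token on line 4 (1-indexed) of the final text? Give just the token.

Answer: xzxlm

Derivation:
Hunk 1: at line 1 remove [csyjs,mbs] add [jjmh] -> 12 lines: jez jjmh vilnq xzxlm jhgmc ilh xtc gydds vor sqe cirfk vxnu
Hunk 2: at line 6 remove [gydds] add [vopm,cgrhl] -> 13 lines: jez jjmh vilnq xzxlm jhgmc ilh xtc vopm cgrhl vor sqe cirfk vxnu
Hunk 3: at line 5 remove [xtc,vopm] add [fddg,ybvh] -> 13 lines: jez jjmh vilnq xzxlm jhgmc ilh fddg ybvh cgrhl vor sqe cirfk vxnu
Hunk 4: at line 7 remove [cgrhl,vor] add [glwf,lphy,yhpql] -> 14 lines: jez jjmh vilnq xzxlm jhgmc ilh fddg ybvh glwf lphy yhpql sqe cirfk vxnu
Final line 4: xzxlm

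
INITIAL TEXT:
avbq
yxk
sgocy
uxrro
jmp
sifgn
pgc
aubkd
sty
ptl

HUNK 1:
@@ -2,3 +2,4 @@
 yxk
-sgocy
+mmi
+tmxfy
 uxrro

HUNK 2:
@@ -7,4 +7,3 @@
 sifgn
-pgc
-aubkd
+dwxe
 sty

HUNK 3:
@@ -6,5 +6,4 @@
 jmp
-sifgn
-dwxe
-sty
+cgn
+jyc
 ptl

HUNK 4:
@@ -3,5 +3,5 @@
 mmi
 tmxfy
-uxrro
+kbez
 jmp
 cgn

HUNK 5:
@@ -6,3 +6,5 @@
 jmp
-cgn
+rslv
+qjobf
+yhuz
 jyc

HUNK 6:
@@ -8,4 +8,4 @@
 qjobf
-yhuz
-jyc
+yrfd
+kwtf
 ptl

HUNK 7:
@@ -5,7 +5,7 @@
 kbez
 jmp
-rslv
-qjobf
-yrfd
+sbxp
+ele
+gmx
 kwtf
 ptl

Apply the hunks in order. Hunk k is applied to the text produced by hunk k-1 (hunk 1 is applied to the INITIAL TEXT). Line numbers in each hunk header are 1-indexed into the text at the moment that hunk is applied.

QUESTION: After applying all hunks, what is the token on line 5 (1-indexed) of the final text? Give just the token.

Answer: kbez

Derivation:
Hunk 1: at line 2 remove [sgocy] add [mmi,tmxfy] -> 11 lines: avbq yxk mmi tmxfy uxrro jmp sifgn pgc aubkd sty ptl
Hunk 2: at line 7 remove [pgc,aubkd] add [dwxe] -> 10 lines: avbq yxk mmi tmxfy uxrro jmp sifgn dwxe sty ptl
Hunk 3: at line 6 remove [sifgn,dwxe,sty] add [cgn,jyc] -> 9 lines: avbq yxk mmi tmxfy uxrro jmp cgn jyc ptl
Hunk 4: at line 3 remove [uxrro] add [kbez] -> 9 lines: avbq yxk mmi tmxfy kbez jmp cgn jyc ptl
Hunk 5: at line 6 remove [cgn] add [rslv,qjobf,yhuz] -> 11 lines: avbq yxk mmi tmxfy kbez jmp rslv qjobf yhuz jyc ptl
Hunk 6: at line 8 remove [yhuz,jyc] add [yrfd,kwtf] -> 11 lines: avbq yxk mmi tmxfy kbez jmp rslv qjobf yrfd kwtf ptl
Hunk 7: at line 5 remove [rslv,qjobf,yrfd] add [sbxp,ele,gmx] -> 11 lines: avbq yxk mmi tmxfy kbez jmp sbxp ele gmx kwtf ptl
Final line 5: kbez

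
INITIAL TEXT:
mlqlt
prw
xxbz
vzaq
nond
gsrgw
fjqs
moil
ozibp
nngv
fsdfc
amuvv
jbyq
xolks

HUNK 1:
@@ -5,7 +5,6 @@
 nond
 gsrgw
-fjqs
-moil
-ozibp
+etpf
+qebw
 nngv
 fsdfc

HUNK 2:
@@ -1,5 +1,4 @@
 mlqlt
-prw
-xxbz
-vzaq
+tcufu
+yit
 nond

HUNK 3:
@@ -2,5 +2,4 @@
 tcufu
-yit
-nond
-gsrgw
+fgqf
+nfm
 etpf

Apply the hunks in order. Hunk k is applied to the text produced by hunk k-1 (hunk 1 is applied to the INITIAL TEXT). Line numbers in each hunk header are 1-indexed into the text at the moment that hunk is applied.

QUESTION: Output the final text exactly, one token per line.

Answer: mlqlt
tcufu
fgqf
nfm
etpf
qebw
nngv
fsdfc
amuvv
jbyq
xolks

Derivation:
Hunk 1: at line 5 remove [fjqs,moil,ozibp] add [etpf,qebw] -> 13 lines: mlqlt prw xxbz vzaq nond gsrgw etpf qebw nngv fsdfc amuvv jbyq xolks
Hunk 2: at line 1 remove [prw,xxbz,vzaq] add [tcufu,yit] -> 12 lines: mlqlt tcufu yit nond gsrgw etpf qebw nngv fsdfc amuvv jbyq xolks
Hunk 3: at line 2 remove [yit,nond,gsrgw] add [fgqf,nfm] -> 11 lines: mlqlt tcufu fgqf nfm etpf qebw nngv fsdfc amuvv jbyq xolks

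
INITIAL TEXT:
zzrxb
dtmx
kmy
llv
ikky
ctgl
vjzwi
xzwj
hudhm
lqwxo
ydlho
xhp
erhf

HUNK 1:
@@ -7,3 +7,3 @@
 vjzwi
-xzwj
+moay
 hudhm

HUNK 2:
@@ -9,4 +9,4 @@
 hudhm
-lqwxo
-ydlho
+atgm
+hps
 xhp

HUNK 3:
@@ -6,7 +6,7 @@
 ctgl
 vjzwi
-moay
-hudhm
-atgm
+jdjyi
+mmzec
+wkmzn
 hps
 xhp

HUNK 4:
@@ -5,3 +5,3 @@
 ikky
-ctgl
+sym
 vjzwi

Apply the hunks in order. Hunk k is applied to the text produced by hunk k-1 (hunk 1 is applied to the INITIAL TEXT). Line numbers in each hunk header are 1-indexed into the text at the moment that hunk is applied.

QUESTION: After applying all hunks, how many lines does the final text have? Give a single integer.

Hunk 1: at line 7 remove [xzwj] add [moay] -> 13 lines: zzrxb dtmx kmy llv ikky ctgl vjzwi moay hudhm lqwxo ydlho xhp erhf
Hunk 2: at line 9 remove [lqwxo,ydlho] add [atgm,hps] -> 13 lines: zzrxb dtmx kmy llv ikky ctgl vjzwi moay hudhm atgm hps xhp erhf
Hunk 3: at line 6 remove [moay,hudhm,atgm] add [jdjyi,mmzec,wkmzn] -> 13 lines: zzrxb dtmx kmy llv ikky ctgl vjzwi jdjyi mmzec wkmzn hps xhp erhf
Hunk 4: at line 5 remove [ctgl] add [sym] -> 13 lines: zzrxb dtmx kmy llv ikky sym vjzwi jdjyi mmzec wkmzn hps xhp erhf
Final line count: 13

Answer: 13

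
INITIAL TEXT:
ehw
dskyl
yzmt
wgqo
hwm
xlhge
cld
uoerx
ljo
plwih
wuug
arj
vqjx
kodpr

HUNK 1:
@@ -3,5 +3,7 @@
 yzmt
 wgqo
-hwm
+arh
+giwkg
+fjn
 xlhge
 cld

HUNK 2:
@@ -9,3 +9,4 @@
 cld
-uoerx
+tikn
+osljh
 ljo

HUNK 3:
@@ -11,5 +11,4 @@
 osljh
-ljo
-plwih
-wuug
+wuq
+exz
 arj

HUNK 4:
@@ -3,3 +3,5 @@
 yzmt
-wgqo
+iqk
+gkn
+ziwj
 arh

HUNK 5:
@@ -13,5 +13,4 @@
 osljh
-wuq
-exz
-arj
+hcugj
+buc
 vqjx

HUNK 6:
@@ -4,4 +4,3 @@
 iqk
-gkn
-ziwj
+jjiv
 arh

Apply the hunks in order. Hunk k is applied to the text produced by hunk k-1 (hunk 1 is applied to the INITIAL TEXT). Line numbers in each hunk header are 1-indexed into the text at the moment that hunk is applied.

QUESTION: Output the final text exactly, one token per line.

Hunk 1: at line 3 remove [hwm] add [arh,giwkg,fjn] -> 16 lines: ehw dskyl yzmt wgqo arh giwkg fjn xlhge cld uoerx ljo plwih wuug arj vqjx kodpr
Hunk 2: at line 9 remove [uoerx] add [tikn,osljh] -> 17 lines: ehw dskyl yzmt wgqo arh giwkg fjn xlhge cld tikn osljh ljo plwih wuug arj vqjx kodpr
Hunk 3: at line 11 remove [ljo,plwih,wuug] add [wuq,exz] -> 16 lines: ehw dskyl yzmt wgqo arh giwkg fjn xlhge cld tikn osljh wuq exz arj vqjx kodpr
Hunk 4: at line 3 remove [wgqo] add [iqk,gkn,ziwj] -> 18 lines: ehw dskyl yzmt iqk gkn ziwj arh giwkg fjn xlhge cld tikn osljh wuq exz arj vqjx kodpr
Hunk 5: at line 13 remove [wuq,exz,arj] add [hcugj,buc] -> 17 lines: ehw dskyl yzmt iqk gkn ziwj arh giwkg fjn xlhge cld tikn osljh hcugj buc vqjx kodpr
Hunk 6: at line 4 remove [gkn,ziwj] add [jjiv] -> 16 lines: ehw dskyl yzmt iqk jjiv arh giwkg fjn xlhge cld tikn osljh hcugj buc vqjx kodpr

Answer: ehw
dskyl
yzmt
iqk
jjiv
arh
giwkg
fjn
xlhge
cld
tikn
osljh
hcugj
buc
vqjx
kodpr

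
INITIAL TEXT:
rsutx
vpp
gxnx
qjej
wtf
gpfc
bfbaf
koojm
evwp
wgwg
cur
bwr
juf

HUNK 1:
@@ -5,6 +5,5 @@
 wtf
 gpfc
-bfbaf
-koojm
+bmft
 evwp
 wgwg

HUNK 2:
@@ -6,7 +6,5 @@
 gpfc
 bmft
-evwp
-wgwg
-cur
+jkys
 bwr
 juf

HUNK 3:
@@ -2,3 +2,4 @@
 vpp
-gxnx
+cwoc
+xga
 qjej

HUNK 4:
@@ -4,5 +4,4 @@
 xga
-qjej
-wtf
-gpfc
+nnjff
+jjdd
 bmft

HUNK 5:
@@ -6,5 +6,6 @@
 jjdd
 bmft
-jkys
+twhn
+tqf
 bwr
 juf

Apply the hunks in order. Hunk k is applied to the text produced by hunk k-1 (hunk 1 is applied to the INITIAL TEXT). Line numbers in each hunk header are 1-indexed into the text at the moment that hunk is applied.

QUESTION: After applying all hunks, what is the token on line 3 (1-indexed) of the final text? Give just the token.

Answer: cwoc

Derivation:
Hunk 1: at line 5 remove [bfbaf,koojm] add [bmft] -> 12 lines: rsutx vpp gxnx qjej wtf gpfc bmft evwp wgwg cur bwr juf
Hunk 2: at line 6 remove [evwp,wgwg,cur] add [jkys] -> 10 lines: rsutx vpp gxnx qjej wtf gpfc bmft jkys bwr juf
Hunk 3: at line 2 remove [gxnx] add [cwoc,xga] -> 11 lines: rsutx vpp cwoc xga qjej wtf gpfc bmft jkys bwr juf
Hunk 4: at line 4 remove [qjej,wtf,gpfc] add [nnjff,jjdd] -> 10 lines: rsutx vpp cwoc xga nnjff jjdd bmft jkys bwr juf
Hunk 5: at line 6 remove [jkys] add [twhn,tqf] -> 11 lines: rsutx vpp cwoc xga nnjff jjdd bmft twhn tqf bwr juf
Final line 3: cwoc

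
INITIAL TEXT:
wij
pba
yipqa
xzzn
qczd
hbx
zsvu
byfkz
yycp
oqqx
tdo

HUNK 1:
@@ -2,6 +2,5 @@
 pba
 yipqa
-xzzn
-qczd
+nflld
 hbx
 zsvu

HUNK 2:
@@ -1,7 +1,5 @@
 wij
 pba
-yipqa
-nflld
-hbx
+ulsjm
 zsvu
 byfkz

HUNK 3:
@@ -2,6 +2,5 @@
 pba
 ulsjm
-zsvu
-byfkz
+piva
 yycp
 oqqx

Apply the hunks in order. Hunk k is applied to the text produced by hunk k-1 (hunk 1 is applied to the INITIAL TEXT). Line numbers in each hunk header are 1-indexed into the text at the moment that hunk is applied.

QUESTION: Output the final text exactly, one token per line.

Answer: wij
pba
ulsjm
piva
yycp
oqqx
tdo

Derivation:
Hunk 1: at line 2 remove [xzzn,qczd] add [nflld] -> 10 lines: wij pba yipqa nflld hbx zsvu byfkz yycp oqqx tdo
Hunk 2: at line 1 remove [yipqa,nflld,hbx] add [ulsjm] -> 8 lines: wij pba ulsjm zsvu byfkz yycp oqqx tdo
Hunk 3: at line 2 remove [zsvu,byfkz] add [piva] -> 7 lines: wij pba ulsjm piva yycp oqqx tdo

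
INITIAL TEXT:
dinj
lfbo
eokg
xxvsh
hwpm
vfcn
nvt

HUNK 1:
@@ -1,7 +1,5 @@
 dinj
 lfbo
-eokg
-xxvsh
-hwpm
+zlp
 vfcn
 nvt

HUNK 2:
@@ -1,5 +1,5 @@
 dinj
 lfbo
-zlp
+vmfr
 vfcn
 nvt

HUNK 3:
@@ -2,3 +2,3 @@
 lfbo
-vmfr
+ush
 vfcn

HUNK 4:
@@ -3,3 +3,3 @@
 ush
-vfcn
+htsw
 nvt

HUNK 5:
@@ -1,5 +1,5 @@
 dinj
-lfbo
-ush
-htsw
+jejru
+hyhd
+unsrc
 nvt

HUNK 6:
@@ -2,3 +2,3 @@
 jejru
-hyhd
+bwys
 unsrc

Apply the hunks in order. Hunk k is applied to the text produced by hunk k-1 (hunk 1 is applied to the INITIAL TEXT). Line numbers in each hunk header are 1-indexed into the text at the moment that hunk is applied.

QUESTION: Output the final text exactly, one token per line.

Answer: dinj
jejru
bwys
unsrc
nvt

Derivation:
Hunk 1: at line 1 remove [eokg,xxvsh,hwpm] add [zlp] -> 5 lines: dinj lfbo zlp vfcn nvt
Hunk 2: at line 1 remove [zlp] add [vmfr] -> 5 lines: dinj lfbo vmfr vfcn nvt
Hunk 3: at line 2 remove [vmfr] add [ush] -> 5 lines: dinj lfbo ush vfcn nvt
Hunk 4: at line 3 remove [vfcn] add [htsw] -> 5 lines: dinj lfbo ush htsw nvt
Hunk 5: at line 1 remove [lfbo,ush,htsw] add [jejru,hyhd,unsrc] -> 5 lines: dinj jejru hyhd unsrc nvt
Hunk 6: at line 2 remove [hyhd] add [bwys] -> 5 lines: dinj jejru bwys unsrc nvt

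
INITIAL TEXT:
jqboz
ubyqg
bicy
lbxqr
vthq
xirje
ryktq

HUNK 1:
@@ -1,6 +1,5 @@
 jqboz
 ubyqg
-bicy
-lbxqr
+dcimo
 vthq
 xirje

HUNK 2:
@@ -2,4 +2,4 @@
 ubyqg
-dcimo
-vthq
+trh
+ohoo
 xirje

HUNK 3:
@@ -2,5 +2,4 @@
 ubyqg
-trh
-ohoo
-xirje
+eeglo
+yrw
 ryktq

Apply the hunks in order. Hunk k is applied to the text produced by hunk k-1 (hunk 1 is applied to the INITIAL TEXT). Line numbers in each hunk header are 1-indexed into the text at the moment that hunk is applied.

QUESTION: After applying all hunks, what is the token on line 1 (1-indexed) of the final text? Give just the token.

Hunk 1: at line 1 remove [bicy,lbxqr] add [dcimo] -> 6 lines: jqboz ubyqg dcimo vthq xirje ryktq
Hunk 2: at line 2 remove [dcimo,vthq] add [trh,ohoo] -> 6 lines: jqboz ubyqg trh ohoo xirje ryktq
Hunk 3: at line 2 remove [trh,ohoo,xirje] add [eeglo,yrw] -> 5 lines: jqboz ubyqg eeglo yrw ryktq
Final line 1: jqboz

Answer: jqboz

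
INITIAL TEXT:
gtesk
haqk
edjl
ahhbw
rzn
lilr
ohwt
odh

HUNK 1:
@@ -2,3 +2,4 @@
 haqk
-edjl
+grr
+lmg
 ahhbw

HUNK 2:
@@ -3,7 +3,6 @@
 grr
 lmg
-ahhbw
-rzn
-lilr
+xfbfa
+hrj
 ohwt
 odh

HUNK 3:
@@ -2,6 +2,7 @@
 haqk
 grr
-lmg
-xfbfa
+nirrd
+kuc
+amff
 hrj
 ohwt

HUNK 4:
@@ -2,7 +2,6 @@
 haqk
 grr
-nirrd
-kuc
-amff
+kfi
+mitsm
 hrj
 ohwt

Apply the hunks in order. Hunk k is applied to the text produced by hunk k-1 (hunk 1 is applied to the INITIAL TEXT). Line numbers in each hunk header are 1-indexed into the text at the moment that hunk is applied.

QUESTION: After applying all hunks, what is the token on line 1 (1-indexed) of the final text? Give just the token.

Answer: gtesk

Derivation:
Hunk 1: at line 2 remove [edjl] add [grr,lmg] -> 9 lines: gtesk haqk grr lmg ahhbw rzn lilr ohwt odh
Hunk 2: at line 3 remove [ahhbw,rzn,lilr] add [xfbfa,hrj] -> 8 lines: gtesk haqk grr lmg xfbfa hrj ohwt odh
Hunk 3: at line 2 remove [lmg,xfbfa] add [nirrd,kuc,amff] -> 9 lines: gtesk haqk grr nirrd kuc amff hrj ohwt odh
Hunk 4: at line 2 remove [nirrd,kuc,amff] add [kfi,mitsm] -> 8 lines: gtesk haqk grr kfi mitsm hrj ohwt odh
Final line 1: gtesk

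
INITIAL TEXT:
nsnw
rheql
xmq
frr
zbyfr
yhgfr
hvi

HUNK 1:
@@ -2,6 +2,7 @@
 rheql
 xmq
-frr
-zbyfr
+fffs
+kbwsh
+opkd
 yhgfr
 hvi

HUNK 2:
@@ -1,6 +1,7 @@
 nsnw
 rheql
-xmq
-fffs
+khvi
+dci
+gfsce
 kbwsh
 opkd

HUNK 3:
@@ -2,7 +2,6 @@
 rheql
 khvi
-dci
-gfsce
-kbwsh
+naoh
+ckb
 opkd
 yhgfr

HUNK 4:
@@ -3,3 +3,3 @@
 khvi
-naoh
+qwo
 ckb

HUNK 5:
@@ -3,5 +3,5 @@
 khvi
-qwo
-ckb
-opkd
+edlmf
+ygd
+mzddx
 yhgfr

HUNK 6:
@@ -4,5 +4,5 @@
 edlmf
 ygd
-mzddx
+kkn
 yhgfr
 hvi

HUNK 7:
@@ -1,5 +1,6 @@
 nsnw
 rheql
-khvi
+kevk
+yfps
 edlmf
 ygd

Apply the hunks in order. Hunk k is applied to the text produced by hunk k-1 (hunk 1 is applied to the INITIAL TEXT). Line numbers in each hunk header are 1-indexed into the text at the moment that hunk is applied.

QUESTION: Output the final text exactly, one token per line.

Answer: nsnw
rheql
kevk
yfps
edlmf
ygd
kkn
yhgfr
hvi

Derivation:
Hunk 1: at line 2 remove [frr,zbyfr] add [fffs,kbwsh,opkd] -> 8 lines: nsnw rheql xmq fffs kbwsh opkd yhgfr hvi
Hunk 2: at line 1 remove [xmq,fffs] add [khvi,dci,gfsce] -> 9 lines: nsnw rheql khvi dci gfsce kbwsh opkd yhgfr hvi
Hunk 3: at line 2 remove [dci,gfsce,kbwsh] add [naoh,ckb] -> 8 lines: nsnw rheql khvi naoh ckb opkd yhgfr hvi
Hunk 4: at line 3 remove [naoh] add [qwo] -> 8 lines: nsnw rheql khvi qwo ckb opkd yhgfr hvi
Hunk 5: at line 3 remove [qwo,ckb,opkd] add [edlmf,ygd,mzddx] -> 8 lines: nsnw rheql khvi edlmf ygd mzddx yhgfr hvi
Hunk 6: at line 4 remove [mzddx] add [kkn] -> 8 lines: nsnw rheql khvi edlmf ygd kkn yhgfr hvi
Hunk 7: at line 1 remove [khvi] add [kevk,yfps] -> 9 lines: nsnw rheql kevk yfps edlmf ygd kkn yhgfr hvi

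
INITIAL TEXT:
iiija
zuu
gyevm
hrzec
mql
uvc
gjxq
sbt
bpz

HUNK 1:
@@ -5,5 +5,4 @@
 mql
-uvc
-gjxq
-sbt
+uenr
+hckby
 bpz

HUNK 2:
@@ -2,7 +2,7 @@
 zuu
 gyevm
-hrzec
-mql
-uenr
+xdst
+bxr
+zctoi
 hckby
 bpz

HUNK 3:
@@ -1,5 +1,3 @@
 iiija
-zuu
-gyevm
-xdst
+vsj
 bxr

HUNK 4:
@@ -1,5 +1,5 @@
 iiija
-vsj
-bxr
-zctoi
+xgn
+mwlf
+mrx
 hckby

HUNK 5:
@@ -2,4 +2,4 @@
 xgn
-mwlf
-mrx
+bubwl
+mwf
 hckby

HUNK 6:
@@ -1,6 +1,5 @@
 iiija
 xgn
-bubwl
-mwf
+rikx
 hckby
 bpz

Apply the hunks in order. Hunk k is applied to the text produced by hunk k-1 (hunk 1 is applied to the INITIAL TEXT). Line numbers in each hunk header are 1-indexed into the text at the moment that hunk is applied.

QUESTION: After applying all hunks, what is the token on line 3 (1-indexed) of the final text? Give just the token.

Answer: rikx

Derivation:
Hunk 1: at line 5 remove [uvc,gjxq,sbt] add [uenr,hckby] -> 8 lines: iiija zuu gyevm hrzec mql uenr hckby bpz
Hunk 2: at line 2 remove [hrzec,mql,uenr] add [xdst,bxr,zctoi] -> 8 lines: iiija zuu gyevm xdst bxr zctoi hckby bpz
Hunk 3: at line 1 remove [zuu,gyevm,xdst] add [vsj] -> 6 lines: iiija vsj bxr zctoi hckby bpz
Hunk 4: at line 1 remove [vsj,bxr,zctoi] add [xgn,mwlf,mrx] -> 6 lines: iiija xgn mwlf mrx hckby bpz
Hunk 5: at line 2 remove [mwlf,mrx] add [bubwl,mwf] -> 6 lines: iiija xgn bubwl mwf hckby bpz
Hunk 6: at line 1 remove [bubwl,mwf] add [rikx] -> 5 lines: iiija xgn rikx hckby bpz
Final line 3: rikx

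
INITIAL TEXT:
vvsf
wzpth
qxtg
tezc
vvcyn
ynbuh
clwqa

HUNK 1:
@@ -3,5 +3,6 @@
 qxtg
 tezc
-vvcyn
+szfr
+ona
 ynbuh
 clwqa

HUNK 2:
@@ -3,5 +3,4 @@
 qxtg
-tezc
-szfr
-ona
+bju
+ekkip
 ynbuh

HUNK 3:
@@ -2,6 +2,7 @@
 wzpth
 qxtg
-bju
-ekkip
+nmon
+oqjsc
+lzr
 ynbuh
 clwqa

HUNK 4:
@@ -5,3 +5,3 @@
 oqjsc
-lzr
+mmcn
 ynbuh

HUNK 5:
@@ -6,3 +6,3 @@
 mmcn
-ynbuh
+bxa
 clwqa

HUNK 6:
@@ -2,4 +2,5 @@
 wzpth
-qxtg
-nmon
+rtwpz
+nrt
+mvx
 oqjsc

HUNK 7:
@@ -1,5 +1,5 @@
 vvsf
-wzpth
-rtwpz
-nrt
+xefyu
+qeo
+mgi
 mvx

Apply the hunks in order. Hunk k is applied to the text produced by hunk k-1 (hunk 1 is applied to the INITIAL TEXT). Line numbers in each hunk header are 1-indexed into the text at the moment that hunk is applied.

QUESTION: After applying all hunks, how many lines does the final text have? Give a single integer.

Answer: 9

Derivation:
Hunk 1: at line 3 remove [vvcyn] add [szfr,ona] -> 8 lines: vvsf wzpth qxtg tezc szfr ona ynbuh clwqa
Hunk 2: at line 3 remove [tezc,szfr,ona] add [bju,ekkip] -> 7 lines: vvsf wzpth qxtg bju ekkip ynbuh clwqa
Hunk 3: at line 2 remove [bju,ekkip] add [nmon,oqjsc,lzr] -> 8 lines: vvsf wzpth qxtg nmon oqjsc lzr ynbuh clwqa
Hunk 4: at line 5 remove [lzr] add [mmcn] -> 8 lines: vvsf wzpth qxtg nmon oqjsc mmcn ynbuh clwqa
Hunk 5: at line 6 remove [ynbuh] add [bxa] -> 8 lines: vvsf wzpth qxtg nmon oqjsc mmcn bxa clwqa
Hunk 6: at line 2 remove [qxtg,nmon] add [rtwpz,nrt,mvx] -> 9 lines: vvsf wzpth rtwpz nrt mvx oqjsc mmcn bxa clwqa
Hunk 7: at line 1 remove [wzpth,rtwpz,nrt] add [xefyu,qeo,mgi] -> 9 lines: vvsf xefyu qeo mgi mvx oqjsc mmcn bxa clwqa
Final line count: 9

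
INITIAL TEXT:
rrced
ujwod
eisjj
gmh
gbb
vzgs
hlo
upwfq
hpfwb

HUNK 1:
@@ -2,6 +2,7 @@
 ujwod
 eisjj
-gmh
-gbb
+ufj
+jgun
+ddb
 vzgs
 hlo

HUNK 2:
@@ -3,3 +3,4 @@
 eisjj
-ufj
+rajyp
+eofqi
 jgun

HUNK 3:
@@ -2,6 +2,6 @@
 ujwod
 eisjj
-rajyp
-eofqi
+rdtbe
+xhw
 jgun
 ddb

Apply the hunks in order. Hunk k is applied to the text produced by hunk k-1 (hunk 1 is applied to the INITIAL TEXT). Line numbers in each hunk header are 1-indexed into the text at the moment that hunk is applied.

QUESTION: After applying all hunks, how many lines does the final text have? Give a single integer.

Hunk 1: at line 2 remove [gmh,gbb] add [ufj,jgun,ddb] -> 10 lines: rrced ujwod eisjj ufj jgun ddb vzgs hlo upwfq hpfwb
Hunk 2: at line 3 remove [ufj] add [rajyp,eofqi] -> 11 lines: rrced ujwod eisjj rajyp eofqi jgun ddb vzgs hlo upwfq hpfwb
Hunk 3: at line 2 remove [rajyp,eofqi] add [rdtbe,xhw] -> 11 lines: rrced ujwod eisjj rdtbe xhw jgun ddb vzgs hlo upwfq hpfwb
Final line count: 11

Answer: 11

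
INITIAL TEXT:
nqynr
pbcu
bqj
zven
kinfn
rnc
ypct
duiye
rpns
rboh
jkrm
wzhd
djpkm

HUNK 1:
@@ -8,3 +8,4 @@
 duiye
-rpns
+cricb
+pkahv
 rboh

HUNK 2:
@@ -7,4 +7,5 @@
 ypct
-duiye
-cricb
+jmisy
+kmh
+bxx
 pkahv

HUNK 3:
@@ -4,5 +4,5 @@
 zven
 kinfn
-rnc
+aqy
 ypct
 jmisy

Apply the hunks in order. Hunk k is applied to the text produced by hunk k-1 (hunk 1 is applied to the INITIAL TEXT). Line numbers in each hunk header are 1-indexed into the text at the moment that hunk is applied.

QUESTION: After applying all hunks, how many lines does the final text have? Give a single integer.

Answer: 15

Derivation:
Hunk 1: at line 8 remove [rpns] add [cricb,pkahv] -> 14 lines: nqynr pbcu bqj zven kinfn rnc ypct duiye cricb pkahv rboh jkrm wzhd djpkm
Hunk 2: at line 7 remove [duiye,cricb] add [jmisy,kmh,bxx] -> 15 lines: nqynr pbcu bqj zven kinfn rnc ypct jmisy kmh bxx pkahv rboh jkrm wzhd djpkm
Hunk 3: at line 4 remove [rnc] add [aqy] -> 15 lines: nqynr pbcu bqj zven kinfn aqy ypct jmisy kmh bxx pkahv rboh jkrm wzhd djpkm
Final line count: 15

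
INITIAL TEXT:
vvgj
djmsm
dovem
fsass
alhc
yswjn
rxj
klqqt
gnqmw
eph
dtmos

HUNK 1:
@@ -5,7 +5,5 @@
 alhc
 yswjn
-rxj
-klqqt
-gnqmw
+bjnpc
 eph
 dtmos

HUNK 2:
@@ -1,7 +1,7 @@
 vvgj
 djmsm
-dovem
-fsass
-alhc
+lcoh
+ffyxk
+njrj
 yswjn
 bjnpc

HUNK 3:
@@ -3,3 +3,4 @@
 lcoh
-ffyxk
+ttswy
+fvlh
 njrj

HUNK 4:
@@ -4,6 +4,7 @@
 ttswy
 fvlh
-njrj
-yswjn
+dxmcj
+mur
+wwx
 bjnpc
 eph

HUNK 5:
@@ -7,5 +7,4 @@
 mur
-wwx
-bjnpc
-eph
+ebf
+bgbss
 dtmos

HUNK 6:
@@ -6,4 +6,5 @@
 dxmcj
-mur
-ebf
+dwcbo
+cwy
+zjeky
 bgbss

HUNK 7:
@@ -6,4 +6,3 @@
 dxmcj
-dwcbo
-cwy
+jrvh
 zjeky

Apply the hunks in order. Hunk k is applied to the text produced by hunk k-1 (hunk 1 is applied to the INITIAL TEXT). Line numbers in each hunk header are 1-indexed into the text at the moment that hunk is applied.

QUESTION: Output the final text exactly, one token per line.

Answer: vvgj
djmsm
lcoh
ttswy
fvlh
dxmcj
jrvh
zjeky
bgbss
dtmos

Derivation:
Hunk 1: at line 5 remove [rxj,klqqt,gnqmw] add [bjnpc] -> 9 lines: vvgj djmsm dovem fsass alhc yswjn bjnpc eph dtmos
Hunk 2: at line 1 remove [dovem,fsass,alhc] add [lcoh,ffyxk,njrj] -> 9 lines: vvgj djmsm lcoh ffyxk njrj yswjn bjnpc eph dtmos
Hunk 3: at line 3 remove [ffyxk] add [ttswy,fvlh] -> 10 lines: vvgj djmsm lcoh ttswy fvlh njrj yswjn bjnpc eph dtmos
Hunk 4: at line 4 remove [njrj,yswjn] add [dxmcj,mur,wwx] -> 11 lines: vvgj djmsm lcoh ttswy fvlh dxmcj mur wwx bjnpc eph dtmos
Hunk 5: at line 7 remove [wwx,bjnpc,eph] add [ebf,bgbss] -> 10 lines: vvgj djmsm lcoh ttswy fvlh dxmcj mur ebf bgbss dtmos
Hunk 6: at line 6 remove [mur,ebf] add [dwcbo,cwy,zjeky] -> 11 lines: vvgj djmsm lcoh ttswy fvlh dxmcj dwcbo cwy zjeky bgbss dtmos
Hunk 7: at line 6 remove [dwcbo,cwy] add [jrvh] -> 10 lines: vvgj djmsm lcoh ttswy fvlh dxmcj jrvh zjeky bgbss dtmos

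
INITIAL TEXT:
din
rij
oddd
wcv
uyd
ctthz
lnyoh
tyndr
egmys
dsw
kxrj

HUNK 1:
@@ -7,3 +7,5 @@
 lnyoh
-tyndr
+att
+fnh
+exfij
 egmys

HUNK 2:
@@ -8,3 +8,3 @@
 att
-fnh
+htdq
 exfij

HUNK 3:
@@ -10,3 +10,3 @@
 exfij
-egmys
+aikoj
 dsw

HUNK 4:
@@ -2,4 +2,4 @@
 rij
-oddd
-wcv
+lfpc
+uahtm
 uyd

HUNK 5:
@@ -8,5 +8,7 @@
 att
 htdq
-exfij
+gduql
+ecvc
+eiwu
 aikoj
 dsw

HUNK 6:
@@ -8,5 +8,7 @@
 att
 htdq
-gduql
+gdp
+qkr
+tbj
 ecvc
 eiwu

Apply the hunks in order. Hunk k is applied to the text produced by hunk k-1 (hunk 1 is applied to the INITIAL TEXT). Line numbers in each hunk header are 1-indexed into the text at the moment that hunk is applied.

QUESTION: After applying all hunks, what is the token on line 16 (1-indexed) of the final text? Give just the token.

Hunk 1: at line 7 remove [tyndr] add [att,fnh,exfij] -> 13 lines: din rij oddd wcv uyd ctthz lnyoh att fnh exfij egmys dsw kxrj
Hunk 2: at line 8 remove [fnh] add [htdq] -> 13 lines: din rij oddd wcv uyd ctthz lnyoh att htdq exfij egmys dsw kxrj
Hunk 3: at line 10 remove [egmys] add [aikoj] -> 13 lines: din rij oddd wcv uyd ctthz lnyoh att htdq exfij aikoj dsw kxrj
Hunk 4: at line 2 remove [oddd,wcv] add [lfpc,uahtm] -> 13 lines: din rij lfpc uahtm uyd ctthz lnyoh att htdq exfij aikoj dsw kxrj
Hunk 5: at line 8 remove [exfij] add [gduql,ecvc,eiwu] -> 15 lines: din rij lfpc uahtm uyd ctthz lnyoh att htdq gduql ecvc eiwu aikoj dsw kxrj
Hunk 6: at line 8 remove [gduql] add [gdp,qkr,tbj] -> 17 lines: din rij lfpc uahtm uyd ctthz lnyoh att htdq gdp qkr tbj ecvc eiwu aikoj dsw kxrj
Final line 16: dsw

Answer: dsw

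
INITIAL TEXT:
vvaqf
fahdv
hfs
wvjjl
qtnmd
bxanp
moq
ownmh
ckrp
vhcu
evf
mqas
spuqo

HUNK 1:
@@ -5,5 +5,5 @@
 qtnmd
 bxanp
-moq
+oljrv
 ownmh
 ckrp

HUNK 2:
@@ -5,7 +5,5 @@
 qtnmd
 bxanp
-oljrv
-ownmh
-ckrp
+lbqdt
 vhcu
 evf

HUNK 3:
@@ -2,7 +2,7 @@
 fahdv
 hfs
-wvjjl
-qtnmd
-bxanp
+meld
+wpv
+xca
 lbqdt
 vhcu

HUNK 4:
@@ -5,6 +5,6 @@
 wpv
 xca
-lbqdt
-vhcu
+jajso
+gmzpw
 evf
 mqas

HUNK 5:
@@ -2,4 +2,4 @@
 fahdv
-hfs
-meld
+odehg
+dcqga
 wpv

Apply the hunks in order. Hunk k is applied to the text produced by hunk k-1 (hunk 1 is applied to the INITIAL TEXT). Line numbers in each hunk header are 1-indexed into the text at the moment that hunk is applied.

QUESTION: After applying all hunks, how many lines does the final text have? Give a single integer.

Hunk 1: at line 5 remove [moq] add [oljrv] -> 13 lines: vvaqf fahdv hfs wvjjl qtnmd bxanp oljrv ownmh ckrp vhcu evf mqas spuqo
Hunk 2: at line 5 remove [oljrv,ownmh,ckrp] add [lbqdt] -> 11 lines: vvaqf fahdv hfs wvjjl qtnmd bxanp lbqdt vhcu evf mqas spuqo
Hunk 3: at line 2 remove [wvjjl,qtnmd,bxanp] add [meld,wpv,xca] -> 11 lines: vvaqf fahdv hfs meld wpv xca lbqdt vhcu evf mqas spuqo
Hunk 4: at line 5 remove [lbqdt,vhcu] add [jajso,gmzpw] -> 11 lines: vvaqf fahdv hfs meld wpv xca jajso gmzpw evf mqas spuqo
Hunk 5: at line 2 remove [hfs,meld] add [odehg,dcqga] -> 11 lines: vvaqf fahdv odehg dcqga wpv xca jajso gmzpw evf mqas spuqo
Final line count: 11

Answer: 11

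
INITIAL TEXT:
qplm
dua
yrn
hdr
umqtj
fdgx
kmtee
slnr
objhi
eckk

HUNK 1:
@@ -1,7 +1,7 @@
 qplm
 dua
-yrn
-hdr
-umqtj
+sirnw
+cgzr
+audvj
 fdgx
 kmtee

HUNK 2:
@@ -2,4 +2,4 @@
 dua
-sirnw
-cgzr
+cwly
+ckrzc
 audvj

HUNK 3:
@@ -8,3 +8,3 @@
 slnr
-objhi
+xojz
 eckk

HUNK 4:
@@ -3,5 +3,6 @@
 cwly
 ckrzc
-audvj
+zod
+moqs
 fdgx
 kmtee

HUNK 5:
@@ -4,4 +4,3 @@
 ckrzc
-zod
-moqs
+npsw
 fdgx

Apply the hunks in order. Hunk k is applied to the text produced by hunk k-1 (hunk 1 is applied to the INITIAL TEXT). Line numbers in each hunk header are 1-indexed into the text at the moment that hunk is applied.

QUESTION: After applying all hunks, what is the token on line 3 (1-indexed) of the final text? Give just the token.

Answer: cwly

Derivation:
Hunk 1: at line 1 remove [yrn,hdr,umqtj] add [sirnw,cgzr,audvj] -> 10 lines: qplm dua sirnw cgzr audvj fdgx kmtee slnr objhi eckk
Hunk 2: at line 2 remove [sirnw,cgzr] add [cwly,ckrzc] -> 10 lines: qplm dua cwly ckrzc audvj fdgx kmtee slnr objhi eckk
Hunk 3: at line 8 remove [objhi] add [xojz] -> 10 lines: qplm dua cwly ckrzc audvj fdgx kmtee slnr xojz eckk
Hunk 4: at line 3 remove [audvj] add [zod,moqs] -> 11 lines: qplm dua cwly ckrzc zod moqs fdgx kmtee slnr xojz eckk
Hunk 5: at line 4 remove [zod,moqs] add [npsw] -> 10 lines: qplm dua cwly ckrzc npsw fdgx kmtee slnr xojz eckk
Final line 3: cwly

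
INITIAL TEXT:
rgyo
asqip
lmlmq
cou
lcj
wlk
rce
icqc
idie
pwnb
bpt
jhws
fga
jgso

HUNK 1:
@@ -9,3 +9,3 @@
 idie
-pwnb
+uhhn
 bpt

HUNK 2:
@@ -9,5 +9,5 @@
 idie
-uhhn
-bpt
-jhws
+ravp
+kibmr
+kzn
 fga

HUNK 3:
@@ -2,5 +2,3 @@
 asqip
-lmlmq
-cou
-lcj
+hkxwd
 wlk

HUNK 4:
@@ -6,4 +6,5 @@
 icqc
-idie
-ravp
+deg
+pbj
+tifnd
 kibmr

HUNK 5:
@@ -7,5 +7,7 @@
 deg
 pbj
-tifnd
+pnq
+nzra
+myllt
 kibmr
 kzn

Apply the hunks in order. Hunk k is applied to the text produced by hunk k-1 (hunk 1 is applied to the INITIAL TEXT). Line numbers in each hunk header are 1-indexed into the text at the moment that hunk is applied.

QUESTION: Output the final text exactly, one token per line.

Hunk 1: at line 9 remove [pwnb] add [uhhn] -> 14 lines: rgyo asqip lmlmq cou lcj wlk rce icqc idie uhhn bpt jhws fga jgso
Hunk 2: at line 9 remove [uhhn,bpt,jhws] add [ravp,kibmr,kzn] -> 14 lines: rgyo asqip lmlmq cou lcj wlk rce icqc idie ravp kibmr kzn fga jgso
Hunk 3: at line 2 remove [lmlmq,cou,lcj] add [hkxwd] -> 12 lines: rgyo asqip hkxwd wlk rce icqc idie ravp kibmr kzn fga jgso
Hunk 4: at line 6 remove [idie,ravp] add [deg,pbj,tifnd] -> 13 lines: rgyo asqip hkxwd wlk rce icqc deg pbj tifnd kibmr kzn fga jgso
Hunk 5: at line 7 remove [tifnd] add [pnq,nzra,myllt] -> 15 lines: rgyo asqip hkxwd wlk rce icqc deg pbj pnq nzra myllt kibmr kzn fga jgso

Answer: rgyo
asqip
hkxwd
wlk
rce
icqc
deg
pbj
pnq
nzra
myllt
kibmr
kzn
fga
jgso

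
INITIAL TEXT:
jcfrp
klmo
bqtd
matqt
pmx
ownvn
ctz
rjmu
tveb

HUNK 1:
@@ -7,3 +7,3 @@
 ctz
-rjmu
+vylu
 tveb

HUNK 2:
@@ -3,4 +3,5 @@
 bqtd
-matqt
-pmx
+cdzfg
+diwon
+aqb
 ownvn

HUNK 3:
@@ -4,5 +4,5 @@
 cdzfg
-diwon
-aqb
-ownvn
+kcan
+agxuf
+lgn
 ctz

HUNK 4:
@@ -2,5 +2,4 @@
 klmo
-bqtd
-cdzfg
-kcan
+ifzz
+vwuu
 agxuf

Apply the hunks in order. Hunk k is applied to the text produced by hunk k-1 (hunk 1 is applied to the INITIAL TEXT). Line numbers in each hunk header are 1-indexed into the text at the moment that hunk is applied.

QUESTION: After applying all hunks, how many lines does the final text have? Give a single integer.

Hunk 1: at line 7 remove [rjmu] add [vylu] -> 9 lines: jcfrp klmo bqtd matqt pmx ownvn ctz vylu tveb
Hunk 2: at line 3 remove [matqt,pmx] add [cdzfg,diwon,aqb] -> 10 lines: jcfrp klmo bqtd cdzfg diwon aqb ownvn ctz vylu tveb
Hunk 3: at line 4 remove [diwon,aqb,ownvn] add [kcan,agxuf,lgn] -> 10 lines: jcfrp klmo bqtd cdzfg kcan agxuf lgn ctz vylu tveb
Hunk 4: at line 2 remove [bqtd,cdzfg,kcan] add [ifzz,vwuu] -> 9 lines: jcfrp klmo ifzz vwuu agxuf lgn ctz vylu tveb
Final line count: 9

Answer: 9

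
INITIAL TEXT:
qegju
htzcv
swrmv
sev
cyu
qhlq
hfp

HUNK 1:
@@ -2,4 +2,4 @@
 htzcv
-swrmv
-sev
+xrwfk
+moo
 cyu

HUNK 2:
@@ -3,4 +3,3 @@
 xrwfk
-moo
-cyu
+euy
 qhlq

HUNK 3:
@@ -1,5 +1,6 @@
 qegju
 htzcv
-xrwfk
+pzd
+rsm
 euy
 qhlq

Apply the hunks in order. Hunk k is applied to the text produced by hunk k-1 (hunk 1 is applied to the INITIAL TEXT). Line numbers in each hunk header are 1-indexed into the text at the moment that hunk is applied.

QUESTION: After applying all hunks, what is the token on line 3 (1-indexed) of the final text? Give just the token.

Answer: pzd

Derivation:
Hunk 1: at line 2 remove [swrmv,sev] add [xrwfk,moo] -> 7 lines: qegju htzcv xrwfk moo cyu qhlq hfp
Hunk 2: at line 3 remove [moo,cyu] add [euy] -> 6 lines: qegju htzcv xrwfk euy qhlq hfp
Hunk 3: at line 1 remove [xrwfk] add [pzd,rsm] -> 7 lines: qegju htzcv pzd rsm euy qhlq hfp
Final line 3: pzd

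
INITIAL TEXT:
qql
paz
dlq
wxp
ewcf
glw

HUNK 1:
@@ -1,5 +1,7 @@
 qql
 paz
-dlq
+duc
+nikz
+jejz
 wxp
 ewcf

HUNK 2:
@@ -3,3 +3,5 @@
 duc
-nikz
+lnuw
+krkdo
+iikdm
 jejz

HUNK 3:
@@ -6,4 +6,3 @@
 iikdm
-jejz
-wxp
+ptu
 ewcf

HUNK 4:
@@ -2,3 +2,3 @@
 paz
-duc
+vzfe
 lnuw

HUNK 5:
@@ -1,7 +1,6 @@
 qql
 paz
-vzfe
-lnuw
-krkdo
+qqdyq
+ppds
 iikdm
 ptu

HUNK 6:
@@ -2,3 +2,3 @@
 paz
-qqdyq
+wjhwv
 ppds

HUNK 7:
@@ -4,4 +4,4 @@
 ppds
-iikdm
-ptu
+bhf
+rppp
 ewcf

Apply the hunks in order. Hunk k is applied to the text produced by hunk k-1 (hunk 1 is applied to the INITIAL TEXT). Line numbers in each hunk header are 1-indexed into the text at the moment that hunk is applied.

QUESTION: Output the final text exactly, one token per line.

Answer: qql
paz
wjhwv
ppds
bhf
rppp
ewcf
glw

Derivation:
Hunk 1: at line 1 remove [dlq] add [duc,nikz,jejz] -> 8 lines: qql paz duc nikz jejz wxp ewcf glw
Hunk 2: at line 3 remove [nikz] add [lnuw,krkdo,iikdm] -> 10 lines: qql paz duc lnuw krkdo iikdm jejz wxp ewcf glw
Hunk 3: at line 6 remove [jejz,wxp] add [ptu] -> 9 lines: qql paz duc lnuw krkdo iikdm ptu ewcf glw
Hunk 4: at line 2 remove [duc] add [vzfe] -> 9 lines: qql paz vzfe lnuw krkdo iikdm ptu ewcf glw
Hunk 5: at line 1 remove [vzfe,lnuw,krkdo] add [qqdyq,ppds] -> 8 lines: qql paz qqdyq ppds iikdm ptu ewcf glw
Hunk 6: at line 2 remove [qqdyq] add [wjhwv] -> 8 lines: qql paz wjhwv ppds iikdm ptu ewcf glw
Hunk 7: at line 4 remove [iikdm,ptu] add [bhf,rppp] -> 8 lines: qql paz wjhwv ppds bhf rppp ewcf glw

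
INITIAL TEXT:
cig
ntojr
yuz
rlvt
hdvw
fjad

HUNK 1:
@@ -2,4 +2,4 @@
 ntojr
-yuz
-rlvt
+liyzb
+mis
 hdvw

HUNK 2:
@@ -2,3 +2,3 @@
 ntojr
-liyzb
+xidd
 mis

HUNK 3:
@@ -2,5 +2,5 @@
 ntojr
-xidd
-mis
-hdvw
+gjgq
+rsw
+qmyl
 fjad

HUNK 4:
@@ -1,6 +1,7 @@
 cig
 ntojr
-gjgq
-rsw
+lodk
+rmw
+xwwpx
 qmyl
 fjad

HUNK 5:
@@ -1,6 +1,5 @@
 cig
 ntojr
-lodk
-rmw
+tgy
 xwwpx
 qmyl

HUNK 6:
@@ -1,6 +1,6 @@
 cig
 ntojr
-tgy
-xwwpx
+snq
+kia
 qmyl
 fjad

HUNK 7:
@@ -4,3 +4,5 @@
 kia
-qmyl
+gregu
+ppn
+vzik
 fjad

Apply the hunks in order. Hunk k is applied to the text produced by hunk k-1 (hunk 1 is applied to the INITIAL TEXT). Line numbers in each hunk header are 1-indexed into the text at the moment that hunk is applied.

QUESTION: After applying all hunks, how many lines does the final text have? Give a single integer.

Hunk 1: at line 2 remove [yuz,rlvt] add [liyzb,mis] -> 6 lines: cig ntojr liyzb mis hdvw fjad
Hunk 2: at line 2 remove [liyzb] add [xidd] -> 6 lines: cig ntojr xidd mis hdvw fjad
Hunk 3: at line 2 remove [xidd,mis,hdvw] add [gjgq,rsw,qmyl] -> 6 lines: cig ntojr gjgq rsw qmyl fjad
Hunk 4: at line 1 remove [gjgq,rsw] add [lodk,rmw,xwwpx] -> 7 lines: cig ntojr lodk rmw xwwpx qmyl fjad
Hunk 5: at line 1 remove [lodk,rmw] add [tgy] -> 6 lines: cig ntojr tgy xwwpx qmyl fjad
Hunk 6: at line 1 remove [tgy,xwwpx] add [snq,kia] -> 6 lines: cig ntojr snq kia qmyl fjad
Hunk 7: at line 4 remove [qmyl] add [gregu,ppn,vzik] -> 8 lines: cig ntojr snq kia gregu ppn vzik fjad
Final line count: 8

Answer: 8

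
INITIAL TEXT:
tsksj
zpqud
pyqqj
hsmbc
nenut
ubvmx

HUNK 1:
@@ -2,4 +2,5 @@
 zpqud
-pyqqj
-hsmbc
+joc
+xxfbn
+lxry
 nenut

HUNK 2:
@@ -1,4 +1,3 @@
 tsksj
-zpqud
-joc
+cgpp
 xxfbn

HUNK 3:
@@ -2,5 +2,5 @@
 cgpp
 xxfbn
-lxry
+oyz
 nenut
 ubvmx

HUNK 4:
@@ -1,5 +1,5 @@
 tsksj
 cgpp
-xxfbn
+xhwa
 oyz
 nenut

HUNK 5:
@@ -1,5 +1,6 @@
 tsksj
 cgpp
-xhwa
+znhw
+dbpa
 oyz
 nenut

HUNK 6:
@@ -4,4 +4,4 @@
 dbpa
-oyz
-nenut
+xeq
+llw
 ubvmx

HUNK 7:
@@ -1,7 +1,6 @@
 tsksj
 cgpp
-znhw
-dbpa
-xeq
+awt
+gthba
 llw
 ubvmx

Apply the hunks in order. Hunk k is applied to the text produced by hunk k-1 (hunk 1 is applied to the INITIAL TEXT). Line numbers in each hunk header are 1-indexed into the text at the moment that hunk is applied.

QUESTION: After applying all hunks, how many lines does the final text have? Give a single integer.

Hunk 1: at line 2 remove [pyqqj,hsmbc] add [joc,xxfbn,lxry] -> 7 lines: tsksj zpqud joc xxfbn lxry nenut ubvmx
Hunk 2: at line 1 remove [zpqud,joc] add [cgpp] -> 6 lines: tsksj cgpp xxfbn lxry nenut ubvmx
Hunk 3: at line 2 remove [lxry] add [oyz] -> 6 lines: tsksj cgpp xxfbn oyz nenut ubvmx
Hunk 4: at line 1 remove [xxfbn] add [xhwa] -> 6 lines: tsksj cgpp xhwa oyz nenut ubvmx
Hunk 5: at line 1 remove [xhwa] add [znhw,dbpa] -> 7 lines: tsksj cgpp znhw dbpa oyz nenut ubvmx
Hunk 6: at line 4 remove [oyz,nenut] add [xeq,llw] -> 7 lines: tsksj cgpp znhw dbpa xeq llw ubvmx
Hunk 7: at line 1 remove [znhw,dbpa,xeq] add [awt,gthba] -> 6 lines: tsksj cgpp awt gthba llw ubvmx
Final line count: 6

Answer: 6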